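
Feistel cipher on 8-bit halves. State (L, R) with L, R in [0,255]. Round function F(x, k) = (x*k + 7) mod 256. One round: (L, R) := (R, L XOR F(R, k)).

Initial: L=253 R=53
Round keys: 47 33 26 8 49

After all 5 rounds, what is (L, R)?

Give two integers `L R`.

Round 1 (k=47): L=53 R=63
Round 2 (k=33): L=63 R=19
Round 3 (k=26): L=19 R=202
Round 4 (k=8): L=202 R=68
Round 5 (k=49): L=68 R=193

Answer: 68 193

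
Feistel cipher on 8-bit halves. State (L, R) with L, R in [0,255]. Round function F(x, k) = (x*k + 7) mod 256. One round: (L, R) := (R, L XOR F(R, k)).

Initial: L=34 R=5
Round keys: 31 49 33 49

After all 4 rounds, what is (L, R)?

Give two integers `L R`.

Round 1 (k=31): L=5 R=128
Round 2 (k=49): L=128 R=130
Round 3 (k=33): L=130 R=73
Round 4 (k=49): L=73 R=130

Answer: 73 130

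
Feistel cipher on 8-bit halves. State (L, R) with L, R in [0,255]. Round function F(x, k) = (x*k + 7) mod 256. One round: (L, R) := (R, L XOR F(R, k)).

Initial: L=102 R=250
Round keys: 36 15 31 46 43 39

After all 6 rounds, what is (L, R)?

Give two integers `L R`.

Answer: 174 142

Derivation:
Round 1 (k=36): L=250 R=73
Round 2 (k=15): L=73 R=180
Round 3 (k=31): L=180 R=154
Round 4 (k=46): L=154 R=7
Round 5 (k=43): L=7 R=174
Round 6 (k=39): L=174 R=142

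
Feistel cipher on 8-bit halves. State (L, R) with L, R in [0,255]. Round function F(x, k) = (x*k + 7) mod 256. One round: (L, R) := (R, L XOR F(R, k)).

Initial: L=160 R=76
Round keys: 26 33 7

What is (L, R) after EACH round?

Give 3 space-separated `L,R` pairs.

Answer: 76,31 31,74 74,18

Derivation:
Round 1 (k=26): L=76 R=31
Round 2 (k=33): L=31 R=74
Round 3 (k=7): L=74 R=18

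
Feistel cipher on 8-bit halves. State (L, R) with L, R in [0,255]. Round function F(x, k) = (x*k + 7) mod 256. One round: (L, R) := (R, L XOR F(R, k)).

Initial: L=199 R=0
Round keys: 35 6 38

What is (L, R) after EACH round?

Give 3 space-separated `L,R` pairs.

Round 1 (k=35): L=0 R=192
Round 2 (k=6): L=192 R=135
Round 3 (k=38): L=135 R=209

Answer: 0,192 192,135 135,209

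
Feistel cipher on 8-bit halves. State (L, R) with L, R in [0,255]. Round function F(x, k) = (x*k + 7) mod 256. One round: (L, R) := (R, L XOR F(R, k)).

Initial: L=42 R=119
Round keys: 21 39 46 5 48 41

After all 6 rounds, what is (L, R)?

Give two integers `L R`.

Round 1 (k=21): L=119 R=224
Round 2 (k=39): L=224 R=80
Round 3 (k=46): L=80 R=135
Round 4 (k=5): L=135 R=250
Round 5 (k=48): L=250 R=96
Round 6 (k=41): L=96 R=157

Answer: 96 157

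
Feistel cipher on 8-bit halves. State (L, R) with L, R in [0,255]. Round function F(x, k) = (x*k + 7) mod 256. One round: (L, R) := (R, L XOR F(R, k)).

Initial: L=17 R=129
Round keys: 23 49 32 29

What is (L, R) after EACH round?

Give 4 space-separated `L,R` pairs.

Round 1 (k=23): L=129 R=143
Round 2 (k=49): L=143 R=231
Round 3 (k=32): L=231 R=104
Round 4 (k=29): L=104 R=40

Answer: 129,143 143,231 231,104 104,40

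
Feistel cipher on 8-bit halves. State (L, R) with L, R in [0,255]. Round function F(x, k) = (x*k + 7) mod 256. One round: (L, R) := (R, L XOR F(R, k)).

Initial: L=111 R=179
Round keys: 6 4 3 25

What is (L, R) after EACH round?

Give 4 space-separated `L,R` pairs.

Answer: 179,86 86,236 236,157 157,176

Derivation:
Round 1 (k=6): L=179 R=86
Round 2 (k=4): L=86 R=236
Round 3 (k=3): L=236 R=157
Round 4 (k=25): L=157 R=176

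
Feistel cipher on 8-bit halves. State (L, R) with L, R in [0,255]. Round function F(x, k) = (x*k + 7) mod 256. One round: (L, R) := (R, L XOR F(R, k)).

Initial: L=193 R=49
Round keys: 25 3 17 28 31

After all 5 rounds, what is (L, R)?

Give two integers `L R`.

Answer: 16 36

Derivation:
Round 1 (k=25): L=49 R=17
Round 2 (k=3): L=17 R=11
Round 3 (k=17): L=11 R=211
Round 4 (k=28): L=211 R=16
Round 5 (k=31): L=16 R=36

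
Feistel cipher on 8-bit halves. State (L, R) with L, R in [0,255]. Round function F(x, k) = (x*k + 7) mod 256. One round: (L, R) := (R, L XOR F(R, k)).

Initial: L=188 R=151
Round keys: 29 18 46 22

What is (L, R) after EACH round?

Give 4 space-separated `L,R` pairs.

Round 1 (k=29): L=151 R=158
Round 2 (k=18): L=158 R=180
Round 3 (k=46): L=180 R=193
Round 4 (k=22): L=193 R=41

Answer: 151,158 158,180 180,193 193,41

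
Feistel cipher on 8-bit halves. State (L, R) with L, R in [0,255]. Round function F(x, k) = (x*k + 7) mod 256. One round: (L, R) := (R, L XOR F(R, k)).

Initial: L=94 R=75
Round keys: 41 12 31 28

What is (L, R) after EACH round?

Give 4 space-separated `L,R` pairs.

Answer: 75,84 84,188 188,159 159,215

Derivation:
Round 1 (k=41): L=75 R=84
Round 2 (k=12): L=84 R=188
Round 3 (k=31): L=188 R=159
Round 4 (k=28): L=159 R=215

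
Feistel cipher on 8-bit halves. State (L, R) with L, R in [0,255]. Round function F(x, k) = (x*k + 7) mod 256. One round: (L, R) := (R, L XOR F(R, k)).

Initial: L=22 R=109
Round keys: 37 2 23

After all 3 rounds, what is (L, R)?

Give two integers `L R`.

Answer: 174 119

Derivation:
Round 1 (k=37): L=109 R=222
Round 2 (k=2): L=222 R=174
Round 3 (k=23): L=174 R=119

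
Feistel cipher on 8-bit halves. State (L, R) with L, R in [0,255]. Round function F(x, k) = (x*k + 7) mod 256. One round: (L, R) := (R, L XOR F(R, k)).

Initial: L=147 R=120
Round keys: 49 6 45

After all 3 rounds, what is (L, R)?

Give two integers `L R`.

Round 1 (k=49): L=120 R=108
Round 2 (k=6): L=108 R=247
Round 3 (k=45): L=247 R=30

Answer: 247 30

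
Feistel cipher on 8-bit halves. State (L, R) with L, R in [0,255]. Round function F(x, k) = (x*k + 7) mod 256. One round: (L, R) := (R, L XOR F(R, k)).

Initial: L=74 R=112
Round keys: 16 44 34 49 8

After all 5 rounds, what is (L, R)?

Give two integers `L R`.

Answer: 180 39

Derivation:
Round 1 (k=16): L=112 R=77
Round 2 (k=44): L=77 R=51
Round 3 (k=34): L=51 R=128
Round 4 (k=49): L=128 R=180
Round 5 (k=8): L=180 R=39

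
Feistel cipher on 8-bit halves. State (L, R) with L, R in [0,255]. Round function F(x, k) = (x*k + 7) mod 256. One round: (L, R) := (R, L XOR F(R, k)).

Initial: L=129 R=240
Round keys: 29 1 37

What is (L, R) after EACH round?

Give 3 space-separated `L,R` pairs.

Answer: 240,182 182,77 77,158

Derivation:
Round 1 (k=29): L=240 R=182
Round 2 (k=1): L=182 R=77
Round 3 (k=37): L=77 R=158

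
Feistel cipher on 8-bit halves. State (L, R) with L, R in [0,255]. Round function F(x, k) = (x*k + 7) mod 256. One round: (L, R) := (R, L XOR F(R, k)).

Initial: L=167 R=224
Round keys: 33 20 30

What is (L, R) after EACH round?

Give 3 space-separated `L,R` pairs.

Round 1 (k=33): L=224 R=64
Round 2 (k=20): L=64 R=231
Round 3 (k=30): L=231 R=89

Answer: 224,64 64,231 231,89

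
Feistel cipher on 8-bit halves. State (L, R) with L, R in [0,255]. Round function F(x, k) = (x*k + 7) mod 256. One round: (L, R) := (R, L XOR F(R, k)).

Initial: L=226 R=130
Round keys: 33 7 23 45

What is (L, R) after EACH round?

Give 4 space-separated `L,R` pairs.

Round 1 (k=33): L=130 R=43
Round 2 (k=7): L=43 R=182
Round 3 (k=23): L=182 R=74
Round 4 (k=45): L=74 R=191

Answer: 130,43 43,182 182,74 74,191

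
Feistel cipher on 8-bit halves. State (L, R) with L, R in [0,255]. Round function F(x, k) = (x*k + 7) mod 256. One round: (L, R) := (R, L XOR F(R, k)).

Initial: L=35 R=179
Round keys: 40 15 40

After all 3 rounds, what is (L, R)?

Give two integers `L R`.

Round 1 (k=40): L=179 R=220
Round 2 (k=15): L=220 R=88
Round 3 (k=40): L=88 R=27

Answer: 88 27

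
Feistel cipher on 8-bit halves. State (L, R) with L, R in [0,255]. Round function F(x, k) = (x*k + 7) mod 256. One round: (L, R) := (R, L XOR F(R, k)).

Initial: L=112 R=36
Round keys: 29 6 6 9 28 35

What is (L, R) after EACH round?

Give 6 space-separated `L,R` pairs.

Answer: 36,107 107,173 173,126 126,216 216,217 217,106

Derivation:
Round 1 (k=29): L=36 R=107
Round 2 (k=6): L=107 R=173
Round 3 (k=6): L=173 R=126
Round 4 (k=9): L=126 R=216
Round 5 (k=28): L=216 R=217
Round 6 (k=35): L=217 R=106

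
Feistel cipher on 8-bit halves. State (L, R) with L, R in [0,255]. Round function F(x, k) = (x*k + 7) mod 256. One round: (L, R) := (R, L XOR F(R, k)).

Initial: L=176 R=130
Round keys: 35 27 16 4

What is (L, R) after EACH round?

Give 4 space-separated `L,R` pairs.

Round 1 (k=35): L=130 R=125
Round 2 (k=27): L=125 R=180
Round 3 (k=16): L=180 R=58
Round 4 (k=4): L=58 R=91

Answer: 130,125 125,180 180,58 58,91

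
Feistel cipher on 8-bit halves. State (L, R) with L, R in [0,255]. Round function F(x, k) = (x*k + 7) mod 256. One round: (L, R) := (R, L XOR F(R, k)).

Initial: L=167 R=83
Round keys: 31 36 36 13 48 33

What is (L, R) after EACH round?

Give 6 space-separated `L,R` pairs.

Answer: 83,179 179,96 96,52 52,203 203,35 35,65

Derivation:
Round 1 (k=31): L=83 R=179
Round 2 (k=36): L=179 R=96
Round 3 (k=36): L=96 R=52
Round 4 (k=13): L=52 R=203
Round 5 (k=48): L=203 R=35
Round 6 (k=33): L=35 R=65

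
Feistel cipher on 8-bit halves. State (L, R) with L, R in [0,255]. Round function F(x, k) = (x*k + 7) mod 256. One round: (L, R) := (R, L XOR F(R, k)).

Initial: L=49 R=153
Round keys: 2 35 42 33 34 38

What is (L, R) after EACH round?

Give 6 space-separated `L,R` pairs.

Round 1 (k=2): L=153 R=8
Round 2 (k=35): L=8 R=134
Round 3 (k=42): L=134 R=11
Round 4 (k=33): L=11 R=244
Round 5 (k=34): L=244 R=100
Round 6 (k=38): L=100 R=43

Answer: 153,8 8,134 134,11 11,244 244,100 100,43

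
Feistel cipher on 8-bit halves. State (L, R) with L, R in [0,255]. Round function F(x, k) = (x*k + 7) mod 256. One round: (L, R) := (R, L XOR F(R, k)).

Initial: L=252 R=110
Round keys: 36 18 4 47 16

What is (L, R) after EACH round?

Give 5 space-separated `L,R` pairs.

Round 1 (k=36): L=110 R=131
Round 2 (k=18): L=131 R=83
Round 3 (k=4): L=83 R=208
Round 4 (k=47): L=208 R=100
Round 5 (k=16): L=100 R=151

Answer: 110,131 131,83 83,208 208,100 100,151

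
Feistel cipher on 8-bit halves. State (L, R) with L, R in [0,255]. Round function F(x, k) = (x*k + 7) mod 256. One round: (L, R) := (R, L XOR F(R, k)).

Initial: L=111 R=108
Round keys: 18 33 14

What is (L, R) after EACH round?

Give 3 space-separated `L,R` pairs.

Round 1 (k=18): L=108 R=240
Round 2 (k=33): L=240 R=155
Round 3 (k=14): L=155 R=113

Answer: 108,240 240,155 155,113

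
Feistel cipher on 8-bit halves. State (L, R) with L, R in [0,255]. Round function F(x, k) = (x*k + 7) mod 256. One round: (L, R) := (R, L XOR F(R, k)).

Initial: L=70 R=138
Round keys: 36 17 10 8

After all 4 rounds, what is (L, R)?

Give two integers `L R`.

Answer: 194 93

Derivation:
Round 1 (k=36): L=138 R=41
Round 2 (k=17): L=41 R=74
Round 3 (k=10): L=74 R=194
Round 4 (k=8): L=194 R=93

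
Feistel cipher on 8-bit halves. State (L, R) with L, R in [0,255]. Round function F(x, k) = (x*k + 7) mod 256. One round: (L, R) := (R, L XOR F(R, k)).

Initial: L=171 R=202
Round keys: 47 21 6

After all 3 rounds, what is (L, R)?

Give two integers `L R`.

Answer: 63 55

Derivation:
Round 1 (k=47): L=202 R=182
Round 2 (k=21): L=182 R=63
Round 3 (k=6): L=63 R=55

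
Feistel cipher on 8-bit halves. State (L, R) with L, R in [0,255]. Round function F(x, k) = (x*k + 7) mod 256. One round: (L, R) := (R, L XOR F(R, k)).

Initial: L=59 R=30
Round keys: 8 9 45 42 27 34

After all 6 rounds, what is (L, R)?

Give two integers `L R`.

Round 1 (k=8): L=30 R=204
Round 2 (k=9): L=204 R=45
Round 3 (k=45): L=45 R=60
Round 4 (k=42): L=60 R=242
Round 5 (k=27): L=242 R=177
Round 6 (k=34): L=177 R=123

Answer: 177 123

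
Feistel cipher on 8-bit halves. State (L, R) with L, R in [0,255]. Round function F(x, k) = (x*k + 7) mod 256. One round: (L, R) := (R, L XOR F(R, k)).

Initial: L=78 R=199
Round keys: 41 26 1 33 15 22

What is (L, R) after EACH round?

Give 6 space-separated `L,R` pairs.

Round 1 (k=41): L=199 R=168
Round 2 (k=26): L=168 R=208
Round 3 (k=1): L=208 R=127
Round 4 (k=33): L=127 R=182
Round 5 (k=15): L=182 R=206
Round 6 (k=22): L=206 R=13

Answer: 199,168 168,208 208,127 127,182 182,206 206,13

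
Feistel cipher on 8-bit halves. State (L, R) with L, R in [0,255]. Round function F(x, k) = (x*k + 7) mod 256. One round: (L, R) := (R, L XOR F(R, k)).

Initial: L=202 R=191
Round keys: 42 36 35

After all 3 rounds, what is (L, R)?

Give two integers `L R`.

Answer: 252 236

Derivation:
Round 1 (k=42): L=191 R=151
Round 2 (k=36): L=151 R=252
Round 3 (k=35): L=252 R=236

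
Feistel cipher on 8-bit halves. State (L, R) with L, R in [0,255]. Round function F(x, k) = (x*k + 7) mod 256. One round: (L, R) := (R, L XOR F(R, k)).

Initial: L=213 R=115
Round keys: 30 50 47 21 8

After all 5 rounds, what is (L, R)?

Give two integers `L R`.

Round 1 (k=30): L=115 R=84
Round 2 (k=50): L=84 R=28
Round 3 (k=47): L=28 R=127
Round 4 (k=21): L=127 R=110
Round 5 (k=8): L=110 R=8

Answer: 110 8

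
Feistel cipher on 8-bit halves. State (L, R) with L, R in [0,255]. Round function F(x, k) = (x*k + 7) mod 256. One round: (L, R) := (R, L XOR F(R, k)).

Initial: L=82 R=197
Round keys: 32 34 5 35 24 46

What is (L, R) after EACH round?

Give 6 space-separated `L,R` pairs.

Round 1 (k=32): L=197 R=245
Round 2 (k=34): L=245 R=84
Round 3 (k=5): L=84 R=94
Round 4 (k=35): L=94 R=181
Round 5 (k=24): L=181 R=161
Round 6 (k=46): L=161 R=64

Answer: 197,245 245,84 84,94 94,181 181,161 161,64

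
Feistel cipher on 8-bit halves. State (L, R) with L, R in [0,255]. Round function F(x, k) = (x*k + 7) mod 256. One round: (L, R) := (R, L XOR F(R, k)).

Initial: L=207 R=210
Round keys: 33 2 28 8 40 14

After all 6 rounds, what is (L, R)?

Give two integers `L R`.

Answer: 66 109

Derivation:
Round 1 (k=33): L=210 R=214
Round 2 (k=2): L=214 R=97
Round 3 (k=28): L=97 R=117
Round 4 (k=8): L=117 R=206
Round 5 (k=40): L=206 R=66
Round 6 (k=14): L=66 R=109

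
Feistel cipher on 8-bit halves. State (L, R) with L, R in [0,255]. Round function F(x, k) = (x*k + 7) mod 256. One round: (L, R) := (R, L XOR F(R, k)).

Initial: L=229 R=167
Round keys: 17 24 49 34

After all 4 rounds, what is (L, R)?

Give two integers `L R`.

Answer: 84 7

Derivation:
Round 1 (k=17): L=167 R=251
Round 2 (k=24): L=251 R=40
Round 3 (k=49): L=40 R=84
Round 4 (k=34): L=84 R=7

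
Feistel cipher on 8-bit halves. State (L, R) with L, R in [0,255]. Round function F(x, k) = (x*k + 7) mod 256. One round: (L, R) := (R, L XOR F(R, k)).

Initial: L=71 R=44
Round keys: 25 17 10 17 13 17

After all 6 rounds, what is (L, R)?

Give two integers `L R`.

Round 1 (k=25): L=44 R=20
Round 2 (k=17): L=20 R=119
Round 3 (k=10): L=119 R=185
Round 4 (k=17): L=185 R=39
Round 5 (k=13): L=39 R=187
Round 6 (k=17): L=187 R=85

Answer: 187 85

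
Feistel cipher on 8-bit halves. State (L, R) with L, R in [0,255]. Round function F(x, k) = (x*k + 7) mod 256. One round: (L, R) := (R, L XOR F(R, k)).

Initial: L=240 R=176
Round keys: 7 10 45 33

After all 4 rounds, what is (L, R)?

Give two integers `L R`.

Round 1 (k=7): L=176 R=39
Round 2 (k=10): L=39 R=61
Round 3 (k=45): L=61 R=231
Round 4 (k=33): L=231 R=243

Answer: 231 243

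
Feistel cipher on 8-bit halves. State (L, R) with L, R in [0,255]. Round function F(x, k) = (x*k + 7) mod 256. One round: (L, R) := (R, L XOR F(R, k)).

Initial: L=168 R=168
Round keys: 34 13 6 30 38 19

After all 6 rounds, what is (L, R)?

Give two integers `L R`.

Round 1 (k=34): L=168 R=255
Round 2 (k=13): L=255 R=82
Round 3 (k=6): L=82 R=12
Round 4 (k=30): L=12 R=61
Round 5 (k=38): L=61 R=25
Round 6 (k=19): L=25 R=223

Answer: 25 223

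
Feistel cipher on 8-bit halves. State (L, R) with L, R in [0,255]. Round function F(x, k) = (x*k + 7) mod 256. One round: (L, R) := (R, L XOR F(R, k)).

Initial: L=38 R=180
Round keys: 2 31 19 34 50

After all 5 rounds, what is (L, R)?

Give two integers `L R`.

Answer: 181 205

Derivation:
Round 1 (k=2): L=180 R=73
Round 2 (k=31): L=73 R=106
Round 3 (k=19): L=106 R=172
Round 4 (k=34): L=172 R=181
Round 5 (k=50): L=181 R=205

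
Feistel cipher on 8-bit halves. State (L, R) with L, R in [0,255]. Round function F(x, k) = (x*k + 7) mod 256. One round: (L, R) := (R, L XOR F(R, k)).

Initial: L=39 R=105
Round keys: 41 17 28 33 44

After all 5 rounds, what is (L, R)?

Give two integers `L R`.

Round 1 (k=41): L=105 R=255
Round 2 (k=17): L=255 R=159
Round 3 (k=28): L=159 R=148
Round 4 (k=33): L=148 R=132
Round 5 (k=44): L=132 R=35

Answer: 132 35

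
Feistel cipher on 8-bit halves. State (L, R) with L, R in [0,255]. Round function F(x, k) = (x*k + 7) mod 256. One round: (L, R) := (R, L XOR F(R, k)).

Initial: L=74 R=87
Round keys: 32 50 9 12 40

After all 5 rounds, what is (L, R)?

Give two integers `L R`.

Round 1 (k=32): L=87 R=173
Round 2 (k=50): L=173 R=134
Round 3 (k=9): L=134 R=16
Round 4 (k=12): L=16 R=65
Round 5 (k=40): L=65 R=63

Answer: 65 63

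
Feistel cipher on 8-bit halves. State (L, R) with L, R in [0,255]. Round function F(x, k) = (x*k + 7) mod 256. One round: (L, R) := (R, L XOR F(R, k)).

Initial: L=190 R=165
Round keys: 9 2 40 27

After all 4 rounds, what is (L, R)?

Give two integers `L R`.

Answer: 221 40

Derivation:
Round 1 (k=9): L=165 R=106
Round 2 (k=2): L=106 R=126
Round 3 (k=40): L=126 R=221
Round 4 (k=27): L=221 R=40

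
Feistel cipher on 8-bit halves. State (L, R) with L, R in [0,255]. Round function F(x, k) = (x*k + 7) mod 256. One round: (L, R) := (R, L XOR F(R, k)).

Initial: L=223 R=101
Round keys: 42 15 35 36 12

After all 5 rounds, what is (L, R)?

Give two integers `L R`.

Answer: 191 238

Derivation:
Round 1 (k=42): L=101 R=70
Round 2 (k=15): L=70 R=68
Round 3 (k=35): L=68 R=21
Round 4 (k=36): L=21 R=191
Round 5 (k=12): L=191 R=238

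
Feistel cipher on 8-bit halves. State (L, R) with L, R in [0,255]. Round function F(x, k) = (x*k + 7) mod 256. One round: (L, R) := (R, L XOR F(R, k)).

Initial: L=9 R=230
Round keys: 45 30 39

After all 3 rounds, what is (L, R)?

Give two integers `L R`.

Answer: 105 122

Derivation:
Round 1 (k=45): L=230 R=124
Round 2 (k=30): L=124 R=105
Round 3 (k=39): L=105 R=122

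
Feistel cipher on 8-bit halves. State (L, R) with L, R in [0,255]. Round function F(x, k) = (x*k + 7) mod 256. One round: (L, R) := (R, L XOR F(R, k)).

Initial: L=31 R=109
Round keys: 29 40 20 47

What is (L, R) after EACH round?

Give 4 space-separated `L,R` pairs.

Answer: 109,127 127,178 178,144 144,197

Derivation:
Round 1 (k=29): L=109 R=127
Round 2 (k=40): L=127 R=178
Round 3 (k=20): L=178 R=144
Round 4 (k=47): L=144 R=197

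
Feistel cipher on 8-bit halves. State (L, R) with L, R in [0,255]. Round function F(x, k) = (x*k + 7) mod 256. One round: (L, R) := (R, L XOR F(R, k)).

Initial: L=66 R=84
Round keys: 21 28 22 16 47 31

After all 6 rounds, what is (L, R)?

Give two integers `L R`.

Answer: 159 24

Derivation:
Round 1 (k=21): L=84 R=169
Round 2 (k=28): L=169 R=215
Round 3 (k=22): L=215 R=40
Round 4 (k=16): L=40 R=80
Round 5 (k=47): L=80 R=159
Round 6 (k=31): L=159 R=24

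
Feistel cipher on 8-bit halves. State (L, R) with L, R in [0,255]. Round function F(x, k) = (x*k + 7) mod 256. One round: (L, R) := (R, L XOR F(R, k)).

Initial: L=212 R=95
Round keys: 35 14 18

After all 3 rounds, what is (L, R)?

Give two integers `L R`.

Round 1 (k=35): L=95 R=208
Round 2 (k=14): L=208 R=56
Round 3 (k=18): L=56 R=39

Answer: 56 39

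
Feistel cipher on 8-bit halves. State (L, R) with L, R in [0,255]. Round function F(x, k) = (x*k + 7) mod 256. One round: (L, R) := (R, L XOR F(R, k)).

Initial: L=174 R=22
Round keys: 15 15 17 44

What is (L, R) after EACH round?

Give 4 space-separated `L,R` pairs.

Answer: 22,255 255,238 238,42 42,209

Derivation:
Round 1 (k=15): L=22 R=255
Round 2 (k=15): L=255 R=238
Round 3 (k=17): L=238 R=42
Round 4 (k=44): L=42 R=209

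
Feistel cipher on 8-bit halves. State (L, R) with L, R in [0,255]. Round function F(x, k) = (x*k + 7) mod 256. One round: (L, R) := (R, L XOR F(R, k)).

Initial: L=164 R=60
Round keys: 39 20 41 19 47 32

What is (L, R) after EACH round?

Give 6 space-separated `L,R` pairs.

Round 1 (k=39): L=60 R=143
Round 2 (k=20): L=143 R=15
Round 3 (k=41): L=15 R=225
Round 4 (k=19): L=225 R=181
Round 5 (k=47): L=181 R=163
Round 6 (k=32): L=163 R=210

Answer: 60,143 143,15 15,225 225,181 181,163 163,210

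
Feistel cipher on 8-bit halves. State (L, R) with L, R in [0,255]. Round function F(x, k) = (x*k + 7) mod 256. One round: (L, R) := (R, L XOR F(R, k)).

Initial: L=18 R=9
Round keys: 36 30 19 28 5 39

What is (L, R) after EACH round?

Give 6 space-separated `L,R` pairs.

Answer: 9,89 89,124 124,98 98,195 195,180 180,176

Derivation:
Round 1 (k=36): L=9 R=89
Round 2 (k=30): L=89 R=124
Round 3 (k=19): L=124 R=98
Round 4 (k=28): L=98 R=195
Round 5 (k=5): L=195 R=180
Round 6 (k=39): L=180 R=176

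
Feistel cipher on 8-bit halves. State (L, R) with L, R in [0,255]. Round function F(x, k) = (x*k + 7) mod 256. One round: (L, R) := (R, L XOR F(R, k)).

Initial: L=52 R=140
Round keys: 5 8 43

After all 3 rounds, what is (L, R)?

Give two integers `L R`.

Round 1 (k=5): L=140 R=247
Round 2 (k=8): L=247 R=51
Round 3 (k=43): L=51 R=111

Answer: 51 111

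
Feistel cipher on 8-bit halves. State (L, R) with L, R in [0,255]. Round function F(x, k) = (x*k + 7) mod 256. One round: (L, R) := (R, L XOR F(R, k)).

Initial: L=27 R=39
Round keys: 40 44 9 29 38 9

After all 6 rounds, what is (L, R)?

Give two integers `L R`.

Answer: 40 209

Derivation:
Round 1 (k=40): L=39 R=4
Round 2 (k=44): L=4 R=144
Round 3 (k=9): L=144 R=19
Round 4 (k=29): L=19 R=190
Round 5 (k=38): L=190 R=40
Round 6 (k=9): L=40 R=209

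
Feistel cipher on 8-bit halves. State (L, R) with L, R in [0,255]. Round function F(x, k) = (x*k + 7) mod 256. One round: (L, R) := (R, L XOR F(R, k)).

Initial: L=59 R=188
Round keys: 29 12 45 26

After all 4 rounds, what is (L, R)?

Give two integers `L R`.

Round 1 (k=29): L=188 R=104
Round 2 (k=12): L=104 R=91
Round 3 (k=45): L=91 R=110
Round 4 (k=26): L=110 R=104

Answer: 110 104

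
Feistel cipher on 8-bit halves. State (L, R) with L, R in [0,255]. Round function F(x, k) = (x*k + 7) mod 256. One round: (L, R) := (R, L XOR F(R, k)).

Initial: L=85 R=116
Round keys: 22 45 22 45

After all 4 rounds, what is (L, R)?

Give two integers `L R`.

Round 1 (k=22): L=116 R=170
Round 2 (k=45): L=170 R=157
Round 3 (k=22): L=157 R=47
Round 4 (k=45): L=47 R=215

Answer: 47 215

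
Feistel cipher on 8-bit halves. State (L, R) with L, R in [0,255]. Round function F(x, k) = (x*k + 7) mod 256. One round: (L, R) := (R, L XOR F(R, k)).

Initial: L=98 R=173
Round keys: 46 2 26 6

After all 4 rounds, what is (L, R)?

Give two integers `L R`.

Round 1 (k=46): L=173 R=127
Round 2 (k=2): L=127 R=168
Round 3 (k=26): L=168 R=104
Round 4 (k=6): L=104 R=223

Answer: 104 223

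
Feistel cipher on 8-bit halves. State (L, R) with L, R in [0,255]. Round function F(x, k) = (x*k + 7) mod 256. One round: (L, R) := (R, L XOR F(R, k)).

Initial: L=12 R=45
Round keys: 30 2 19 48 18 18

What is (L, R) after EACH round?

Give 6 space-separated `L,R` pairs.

Round 1 (k=30): L=45 R=65
Round 2 (k=2): L=65 R=164
Round 3 (k=19): L=164 R=114
Round 4 (k=48): L=114 R=195
Round 5 (k=18): L=195 R=207
Round 6 (k=18): L=207 R=86

Answer: 45,65 65,164 164,114 114,195 195,207 207,86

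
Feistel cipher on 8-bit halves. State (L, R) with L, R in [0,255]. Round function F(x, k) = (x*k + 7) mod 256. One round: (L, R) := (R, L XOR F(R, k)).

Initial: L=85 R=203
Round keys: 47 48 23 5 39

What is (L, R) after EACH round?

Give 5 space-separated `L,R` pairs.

Round 1 (k=47): L=203 R=25
Round 2 (k=48): L=25 R=124
Round 3 (k=23): L=124 R=50
Round 4 (k=5): L=50 R=125
Round 5 (k=39): L=125 R=32

Answer: 203,25 25,124 124,50 50,125 125,32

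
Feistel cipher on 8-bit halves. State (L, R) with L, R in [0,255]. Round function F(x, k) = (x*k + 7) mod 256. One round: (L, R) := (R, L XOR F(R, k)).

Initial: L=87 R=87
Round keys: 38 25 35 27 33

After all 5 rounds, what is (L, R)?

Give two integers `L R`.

Answer: 210 58

Derivation:
Round 1 (k=38): L=87 R=166
Round 2 (k=25): L=166 R=106
Round 3 (k=35): L=106 R=35
Round 4 (k=27): L=35 R=210
Round 5 (k=33): L=210 R=58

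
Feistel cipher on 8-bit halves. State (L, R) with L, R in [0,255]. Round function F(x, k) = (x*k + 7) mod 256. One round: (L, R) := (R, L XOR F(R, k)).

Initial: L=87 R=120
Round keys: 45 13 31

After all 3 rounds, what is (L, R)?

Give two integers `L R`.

Answer: 215 88

Derivation:
Round 1 (k=45): L=120 R=72
Round 2 (k=13): L=72 R=215
Round 3 (k=31): L=215 R=88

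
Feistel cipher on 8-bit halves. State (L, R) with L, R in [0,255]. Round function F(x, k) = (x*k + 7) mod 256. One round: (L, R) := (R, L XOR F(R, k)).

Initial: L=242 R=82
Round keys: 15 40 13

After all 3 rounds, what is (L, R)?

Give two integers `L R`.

Round 1 (k=15): L=82 R=39
Round 2 (k=40): L=39 R=77
Round 3 (k=13): L=77 R=215

Answer: 77 215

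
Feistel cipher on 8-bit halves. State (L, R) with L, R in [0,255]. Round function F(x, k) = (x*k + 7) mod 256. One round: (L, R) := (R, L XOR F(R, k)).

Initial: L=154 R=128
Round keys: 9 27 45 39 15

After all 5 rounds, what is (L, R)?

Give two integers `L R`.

Answer: 217 198

Derivation:
Round 1 (k=9): L=128 R=29
Round 2 (k=27): L=29 R=150
Round 3 (k=45): L=150 R=120
Round 4 (k=39): L=120 R=217
Round 5 (k=15): L=217 R=198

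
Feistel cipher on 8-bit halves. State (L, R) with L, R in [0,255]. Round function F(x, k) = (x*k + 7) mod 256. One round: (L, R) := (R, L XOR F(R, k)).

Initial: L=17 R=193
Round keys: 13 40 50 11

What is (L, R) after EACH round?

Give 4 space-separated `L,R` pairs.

Answer: 193,197 197,14 14,6 6,71

Derivation:
Round 1 (k=13): L=193 R=197
Round 2 (k=40): L=197 R=14
Round 3 (k=50): L=14 R=6
Round 4 (k=11): L=6 R=71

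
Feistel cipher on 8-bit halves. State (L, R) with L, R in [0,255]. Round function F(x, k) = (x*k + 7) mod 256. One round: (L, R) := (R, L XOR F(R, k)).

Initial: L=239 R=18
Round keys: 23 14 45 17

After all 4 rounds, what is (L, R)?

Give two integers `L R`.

Answer: 126 100

Derivation:
Round 1 (k=23): L=18 R=74
Round 2 (k=14): L=74 R=1
Round 3 (k=45): L=1 R=126
Round 4 (k=17): L=126 R=100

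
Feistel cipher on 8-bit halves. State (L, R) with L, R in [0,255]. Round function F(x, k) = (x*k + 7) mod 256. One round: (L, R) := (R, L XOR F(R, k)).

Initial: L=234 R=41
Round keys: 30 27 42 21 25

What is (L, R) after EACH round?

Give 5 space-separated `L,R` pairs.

Answer: 41,63 63,133 133,230 230,96 96,129

Derivation:
Round 1 (k=30): L=41 R=63
Round 2 (k=27): L=63 R=133
Round 3 (k=42): L=133 R=230
Round 4 (k=21): L=230 R=96
Round 5 (k=25): L=96 R=129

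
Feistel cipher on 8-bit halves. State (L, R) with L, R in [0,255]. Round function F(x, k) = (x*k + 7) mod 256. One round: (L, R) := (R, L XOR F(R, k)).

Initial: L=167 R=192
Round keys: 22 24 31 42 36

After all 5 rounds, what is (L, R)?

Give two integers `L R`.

Round 1 (k=22): L=192 R=32
Round 2 (k=24): L=32 R=199
Round 3 (k=31): L=199 R=0
Round 4 (k=42): L=0 R=192
Round 5 (k=36): L=192 R=7

Answer: 192 7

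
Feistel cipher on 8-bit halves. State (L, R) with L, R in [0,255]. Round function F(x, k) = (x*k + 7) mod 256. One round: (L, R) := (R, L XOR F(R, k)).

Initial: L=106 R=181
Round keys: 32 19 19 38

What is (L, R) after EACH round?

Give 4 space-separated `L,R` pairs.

Round 1 (k=32): L=181 R=205
Round 2 (k=19): L=205 R=139
Round 3 (k=19): L=139 R=149
Round 4 (k=38): L=149 R=174

Answer: 181,205 205,139 139,149 149,174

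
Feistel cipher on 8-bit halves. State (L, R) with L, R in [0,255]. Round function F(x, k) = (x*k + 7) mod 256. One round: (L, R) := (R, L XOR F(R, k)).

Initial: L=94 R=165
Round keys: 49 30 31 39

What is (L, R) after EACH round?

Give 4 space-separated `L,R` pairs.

Answer: 165,194 194,102 102,163 163,186

Derivation:
Round 1 (k=49): L=165 R=194
Round 2 (k=30): L=194 R=102
Round 3 (k=31): L=102 R=163
Round 4 (k=39): L=163 R=186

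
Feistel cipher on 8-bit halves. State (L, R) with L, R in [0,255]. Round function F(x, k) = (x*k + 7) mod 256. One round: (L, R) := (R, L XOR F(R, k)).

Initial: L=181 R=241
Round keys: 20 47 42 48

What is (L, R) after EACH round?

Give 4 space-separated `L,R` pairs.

Answer: 241,110 110,200 200,185 185,127

Derivation:
Round 1 (k=20): L=241 R=110
Round 2 (k=47): L=110 R=200
Round 3 (k=42): L=200 R=185
Round 4 (k=48): L=185 R=127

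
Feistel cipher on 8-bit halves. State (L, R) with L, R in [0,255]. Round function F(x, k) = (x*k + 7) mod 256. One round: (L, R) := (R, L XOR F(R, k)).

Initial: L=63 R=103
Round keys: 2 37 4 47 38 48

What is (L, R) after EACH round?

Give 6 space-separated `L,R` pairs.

Round 1 (k=2): L=103 R=234
Round 2 (k=37): L=234 R=190
Round 3 (k=4): L=190 R=21
Round 4 (k=47): L=21 R=92
Round 5 (k=38): L=92 R=186
Round 6 (k=48): L=186 R=187

Answer: 103,234 234,190 190,21 21,92 92,186 186,187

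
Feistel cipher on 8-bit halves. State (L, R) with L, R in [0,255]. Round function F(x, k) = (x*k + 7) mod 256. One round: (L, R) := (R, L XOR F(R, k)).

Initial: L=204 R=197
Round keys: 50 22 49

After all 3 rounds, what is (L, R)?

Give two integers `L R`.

Round 1 (k=50): L=197 R=77
Round 2 (k=22): L=77 R=96
Round 3 (k=49): L=96 R=42

Answer: 96 42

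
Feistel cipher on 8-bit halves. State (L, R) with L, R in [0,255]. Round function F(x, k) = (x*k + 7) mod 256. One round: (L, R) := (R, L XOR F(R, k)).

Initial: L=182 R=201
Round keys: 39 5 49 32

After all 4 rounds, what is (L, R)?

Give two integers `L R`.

Answer: 85 57

Derivation:
Round 1 (k=39): L=201 R=16
Round 2 (k=5): L=16 R=158
Round 3 (k=49): L=158 R=85
Round 4 (k=32): L=85 R=57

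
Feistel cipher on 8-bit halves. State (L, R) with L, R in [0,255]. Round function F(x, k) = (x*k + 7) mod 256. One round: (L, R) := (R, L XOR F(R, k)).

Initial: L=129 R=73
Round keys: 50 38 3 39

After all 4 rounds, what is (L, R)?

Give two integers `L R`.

Answer: 201 88

Derivation:
Round 1 (k=50): L=73 R=200
Round 2 (k=38): L=200 R=254
Round 3 (k=3): L=254 R=201
Round 4 (k=39): L=201 R=88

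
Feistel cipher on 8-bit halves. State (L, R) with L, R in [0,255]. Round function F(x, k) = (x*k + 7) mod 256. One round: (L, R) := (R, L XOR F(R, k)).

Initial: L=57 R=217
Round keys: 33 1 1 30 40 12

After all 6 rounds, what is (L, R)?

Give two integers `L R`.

Round 1 (k=33): L=217 R=57
Round 2 (k=1): L=57 R=153
Round 3 (k=1): L=153 R=153
Round 4 (k=30): L=153 R=108
Round 5 (k=40): L=108 R=126
Round 6 (k=12): L=126 R=131

Answer: 126 131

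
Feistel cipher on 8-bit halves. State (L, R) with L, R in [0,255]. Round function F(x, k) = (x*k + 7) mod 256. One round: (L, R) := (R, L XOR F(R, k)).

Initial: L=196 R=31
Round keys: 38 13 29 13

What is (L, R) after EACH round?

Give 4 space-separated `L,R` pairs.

Answer: 31,101 101,55 55,39 39,53

Derivation:
Round 1 (k=38): L=31 R=101
Round 2 (k=13): L=101 R=55
Round 3 (k=29): L=55 R=39
Round 4 (k=13): L=39 R=53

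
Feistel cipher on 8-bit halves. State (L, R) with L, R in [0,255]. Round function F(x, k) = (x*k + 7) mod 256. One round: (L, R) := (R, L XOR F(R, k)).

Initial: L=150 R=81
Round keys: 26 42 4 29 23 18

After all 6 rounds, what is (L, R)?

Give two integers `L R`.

Answer: 244 20

Derivation:
Round 1 (k=26): L=81 R=215
Round 2 (k=42): L=215 R=28
Round 3 (k=4): L=28 R=160
Round 4 (k=29): L=160 R=59
Round 5 (k=23): L=59 R=244
Round 6 (k=18): L=244 R=20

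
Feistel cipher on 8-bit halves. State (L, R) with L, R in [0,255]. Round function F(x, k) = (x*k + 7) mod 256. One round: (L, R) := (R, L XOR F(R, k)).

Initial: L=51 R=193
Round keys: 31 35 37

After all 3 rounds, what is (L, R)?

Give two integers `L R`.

Answer: 103 191

Derivation:
Round 1 (k=31): L=193 R=85
Round 2 (k=35): L=85 R=103
Round 3 (k=37): L=103 R=191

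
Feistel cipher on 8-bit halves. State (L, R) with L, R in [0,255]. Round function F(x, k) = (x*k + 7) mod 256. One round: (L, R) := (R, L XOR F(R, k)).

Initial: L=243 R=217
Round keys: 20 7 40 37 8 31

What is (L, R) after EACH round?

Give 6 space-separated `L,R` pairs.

Answer: 217,8 8,230 230,255 255,4 4,216 216,43

Derivation:
Round 1 (k=20): L=217 R=8
Round 2 (k=7): L=8 R=230
Round 3 (k=40): L=230 R=255
Round 4 (k=37): L=255 R=4
Round 5 (k=8): L=4 R=216
Round 6 (k=31): L=216 R=43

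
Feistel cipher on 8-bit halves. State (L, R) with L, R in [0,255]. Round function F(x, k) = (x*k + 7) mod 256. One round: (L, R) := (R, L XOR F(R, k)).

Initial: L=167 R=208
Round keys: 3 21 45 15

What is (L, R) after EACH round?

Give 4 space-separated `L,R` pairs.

Round 1 (k=3): L=208 R=208
Round 2 (k=21): L=208 R=199
Round 3 (k=45): L=199 R=210
Round 4 (k=15): L=210 R=146

Answer: 208,208 208,199 199,210 210,146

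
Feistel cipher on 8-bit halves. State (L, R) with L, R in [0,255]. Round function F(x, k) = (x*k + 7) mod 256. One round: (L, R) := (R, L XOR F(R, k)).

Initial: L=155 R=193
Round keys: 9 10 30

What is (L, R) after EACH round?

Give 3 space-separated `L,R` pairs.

Answer: 193,75 75,52 52,84

Derivation:
Round 1 (k=9): L=193 R=75
Round 2 (k=10): L=75 R=52
Round 3 (k=30): L=52 R=84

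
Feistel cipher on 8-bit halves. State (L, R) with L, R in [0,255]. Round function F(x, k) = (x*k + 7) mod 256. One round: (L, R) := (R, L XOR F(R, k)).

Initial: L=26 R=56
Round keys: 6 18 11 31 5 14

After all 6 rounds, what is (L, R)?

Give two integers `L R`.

Answer: 147 216

Derivation:
Round 1 (k=6): L=56 R=77
Round 2 (k=18): L=77 R=73
Round 3 (k=11): L=73 R=103
Round 4 (k=31): L=103 R=201
Round 5 (k=5): L=201 R=147
Round 6 (k=14): L=147 R=216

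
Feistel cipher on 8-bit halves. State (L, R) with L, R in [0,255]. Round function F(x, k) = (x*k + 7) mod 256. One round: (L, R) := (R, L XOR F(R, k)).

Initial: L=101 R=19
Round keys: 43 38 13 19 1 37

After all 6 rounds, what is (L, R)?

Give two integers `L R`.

Round 1 (k=43): L=19 R=93
Round 2 (k=38): L=93 R=198
Round 3 (k=13): L=198 R=72
Round 4 (k=19): L=72 R=153
Round 5 (k=1): L=153 R=232
Round 6 (k=37): L=232 R=22

Answer: 232 22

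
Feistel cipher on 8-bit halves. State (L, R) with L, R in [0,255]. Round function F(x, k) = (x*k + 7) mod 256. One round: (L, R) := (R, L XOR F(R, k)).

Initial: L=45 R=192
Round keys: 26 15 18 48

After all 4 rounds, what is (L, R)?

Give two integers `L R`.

Answer: 251 42

Derivation:
Round 1 (k=26): L=192 R=170
Round 2 (k=15): L=170 R=61
Round 3 (k=18): L=61 R=251
Round 4 (k=48): L=251 R=42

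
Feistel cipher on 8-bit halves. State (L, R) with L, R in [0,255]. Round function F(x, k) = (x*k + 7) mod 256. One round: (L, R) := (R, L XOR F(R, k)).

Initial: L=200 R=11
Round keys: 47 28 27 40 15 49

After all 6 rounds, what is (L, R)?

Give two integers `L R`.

Answer: 75 193

Derivation:
Round 1 (k=47): L=11 R=196
Round 2 (k=28): L=196 R=124
Round 3 (k=27): L=124 R=223
Round 4 (k=40): L=223 R=163
Round 5 (k=15): L=163 R=75
Round 6 (k=49): L=75 R=193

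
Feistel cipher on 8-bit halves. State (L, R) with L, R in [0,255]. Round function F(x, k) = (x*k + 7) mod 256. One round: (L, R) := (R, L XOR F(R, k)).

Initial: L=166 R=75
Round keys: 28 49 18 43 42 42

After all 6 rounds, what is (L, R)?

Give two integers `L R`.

Round 1 (k=28): L=75 R=157
Round 2 (k=49): L=157 R=95
Round 3 (k=18): L=95 R=40
Round 4 (k=43): L=40 R=224
Round 5 (k=42): L=224 R=239
Round 6 (k=42): L=239 R=221

Answer: 239 221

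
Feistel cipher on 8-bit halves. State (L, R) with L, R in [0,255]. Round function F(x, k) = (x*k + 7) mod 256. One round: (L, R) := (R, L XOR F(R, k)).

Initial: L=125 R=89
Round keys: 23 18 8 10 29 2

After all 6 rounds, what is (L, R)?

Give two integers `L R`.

Round 1 (k=23): L=89 R=123
Round 2 (k=18): L=123 R=244
Round 3 (k=8): L=244 R=220
Round 4 (k=10): L=220 R=107
Round 5 (k=29): L=107 R=250
Round 6 (k=2): L=250 R=144

Answer: 250 144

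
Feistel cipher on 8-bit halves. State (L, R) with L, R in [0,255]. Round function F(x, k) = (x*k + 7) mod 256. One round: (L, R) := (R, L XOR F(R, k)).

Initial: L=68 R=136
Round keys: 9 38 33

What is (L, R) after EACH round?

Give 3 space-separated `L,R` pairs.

Answer: 136,139 139,33 33,195

Derivation:
Round 1 (k=9): L=136 R=139
Round 2 (k=38): L=139 R=33
Round 3 (k=33): L=33 R=195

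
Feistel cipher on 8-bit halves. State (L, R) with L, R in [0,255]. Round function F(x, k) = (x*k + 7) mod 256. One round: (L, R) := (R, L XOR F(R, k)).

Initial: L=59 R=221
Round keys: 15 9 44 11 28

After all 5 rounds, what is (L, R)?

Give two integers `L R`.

Round 1 (k=15): L=221 R=193
Round 2 (k=9): L=193 R=13
Round 3 (k=44): L=13 R=130
Round 4 (k=11): L=130 R=144
Round 5 (k=28): L=144 R=69

Answer: 144 69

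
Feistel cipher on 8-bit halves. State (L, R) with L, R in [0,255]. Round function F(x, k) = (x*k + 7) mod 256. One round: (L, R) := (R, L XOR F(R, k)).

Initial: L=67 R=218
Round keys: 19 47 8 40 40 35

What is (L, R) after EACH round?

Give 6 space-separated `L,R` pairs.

Answer: 218,118 118,107 107,41 41,4 4,142 142,117

Derivation:
Round 1 (k=19): L=218 R=118
Round 2 (k=47): L=118 R=107
Round 3 (k=8): L=107 R=41
Round 4 (k=40): L=41 R=4
Round 5 (k=40): L=4 R=142
Round 6 (k=35): L=142 R=117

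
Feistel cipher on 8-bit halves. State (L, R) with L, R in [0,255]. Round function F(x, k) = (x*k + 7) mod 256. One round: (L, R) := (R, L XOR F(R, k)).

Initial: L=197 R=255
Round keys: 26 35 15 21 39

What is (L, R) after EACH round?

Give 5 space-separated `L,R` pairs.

Answer: 255,40 40,128 128,175 175,226 226,218

Derivation:
Round 1 (k=26): L=255 R=40
Round 2 (k=35): L=40 R=128
Round 3 (k=15): L=128 R=175
Round 4 (k=21): L=175 R=226
Round 5 (k=39): L=226 R=218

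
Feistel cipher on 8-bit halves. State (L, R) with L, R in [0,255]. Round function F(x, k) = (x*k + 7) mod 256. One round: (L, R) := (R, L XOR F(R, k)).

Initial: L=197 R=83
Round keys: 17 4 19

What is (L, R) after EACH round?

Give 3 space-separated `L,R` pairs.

Round 1 (k=17): L=83 R=79
Round 2 (k=4): L=79 R=16
Round 3 (k=19): L=16 R=120

Answer: 83,79 79,16 16,120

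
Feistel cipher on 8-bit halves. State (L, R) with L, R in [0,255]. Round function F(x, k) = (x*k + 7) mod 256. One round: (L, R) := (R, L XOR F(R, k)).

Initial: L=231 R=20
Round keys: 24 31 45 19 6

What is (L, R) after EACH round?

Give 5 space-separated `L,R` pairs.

Round 1 (k=24): L=20 R=0
Round 2 (k=31): L=0 R=19
Round 3 (k=45): L=19 R=94
Round 4 (k=19): L=94 R=18
Round 5 (k=6): L=18 R=45

Answer: 20,0 0,19 19,94 94,18 18,45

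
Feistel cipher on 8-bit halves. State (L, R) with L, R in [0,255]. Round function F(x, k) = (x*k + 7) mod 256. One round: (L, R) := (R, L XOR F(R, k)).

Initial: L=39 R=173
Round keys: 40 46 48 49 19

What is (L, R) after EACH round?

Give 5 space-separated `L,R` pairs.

Round 1 (k=40): L=173 R=40
Round 2 (k=46): L=40 R=154
Round 3 (k=48): L=154 R=207
Round 4 (k=49): L=207 R=60
Round 5 (k=19): L=60 R=180

Answer: 173,40 40,154 154,207 207,60 60,180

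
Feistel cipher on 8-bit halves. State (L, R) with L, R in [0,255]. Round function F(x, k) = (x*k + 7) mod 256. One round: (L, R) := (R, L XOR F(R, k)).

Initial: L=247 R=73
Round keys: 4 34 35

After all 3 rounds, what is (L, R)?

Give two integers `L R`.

Answer: 118 245

Derivation:
Round 1 (k=4): L=73 R=220
Round 2 (k=34): L=220 R=118
Round 3 (k=35): L=118 R=245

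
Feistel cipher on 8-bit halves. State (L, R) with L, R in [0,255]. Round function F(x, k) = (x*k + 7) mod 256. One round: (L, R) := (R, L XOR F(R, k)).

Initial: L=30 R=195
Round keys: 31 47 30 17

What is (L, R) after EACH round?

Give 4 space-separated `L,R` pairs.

Round 1 (k=31): L=195 R=186
Round 2 (k=47): L=186 R=238
Round 3 (k=30): L=238 R=81
Round 4 (k=17): L=81 R=134

Answer: 195,186 186,238 238,81 81,134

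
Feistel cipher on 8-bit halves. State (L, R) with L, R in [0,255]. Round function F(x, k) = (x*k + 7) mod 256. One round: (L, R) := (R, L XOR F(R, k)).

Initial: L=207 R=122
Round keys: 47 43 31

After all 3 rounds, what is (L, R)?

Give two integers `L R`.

Answer: 71 2

Derivation:
Round 1 (k=47): L=122 R=162
Round 2 (k=43): L=162 R=71
Round 3 (k=31): L=71 R=2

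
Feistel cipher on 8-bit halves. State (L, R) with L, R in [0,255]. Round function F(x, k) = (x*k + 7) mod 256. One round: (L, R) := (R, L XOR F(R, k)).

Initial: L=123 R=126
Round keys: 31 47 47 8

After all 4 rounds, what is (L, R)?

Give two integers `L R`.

Round 1 (k=31): L=126 R=50
Round 2 (k=47): L=50 R=75
Round 3 (k=47): L=75 R=254
Round 4 (k=8): L=254 R=188

Answer: 254 188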